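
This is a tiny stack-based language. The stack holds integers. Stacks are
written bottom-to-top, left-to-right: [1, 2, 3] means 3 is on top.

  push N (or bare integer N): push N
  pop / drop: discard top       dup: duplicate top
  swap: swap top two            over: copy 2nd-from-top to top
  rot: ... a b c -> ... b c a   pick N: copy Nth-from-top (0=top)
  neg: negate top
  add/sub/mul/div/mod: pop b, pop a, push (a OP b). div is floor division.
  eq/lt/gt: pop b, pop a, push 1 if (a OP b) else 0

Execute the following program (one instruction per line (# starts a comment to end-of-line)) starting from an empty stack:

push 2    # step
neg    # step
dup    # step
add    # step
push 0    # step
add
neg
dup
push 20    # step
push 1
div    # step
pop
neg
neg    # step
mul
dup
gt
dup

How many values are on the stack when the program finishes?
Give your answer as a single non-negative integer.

After 'push 2': stack = [2] (depth 1)
After 'neg': stack = [-2] (depth 1)
After 'dup': stack = [-2, -2] (depth 2)
After 'add': stack = [-4] (depth 1)
After 'push 0': stack = [-4, 0] (depth 2)
After 'add': stack = [-4] (depth 1)
After 'neg': stack = [4] (depth 1)
After 'dup': stack = [4, 4] (depth 2)
After 'push 20': stack = [4, 4, 20] (depth 3)
After 'push 1': stack = [4, 4, 20, 1] (depth 4)
After 'div': stack = [4, 4, 20] (depth 3)
After 'pop': stack = [4, 4] (depth 2)
After 'neg': stack = [4, -4] (depth 2)
After 'neg': stack = [4, 4] (depth 2)
After 'mul': stack = [16] (depth 1)
After 'dup': stack = [16, 16] (depth 2)
After 'gt': stack = [0] (depth 1)
After 'dup': stack = [0, 0] (depth 2)

Answer: 2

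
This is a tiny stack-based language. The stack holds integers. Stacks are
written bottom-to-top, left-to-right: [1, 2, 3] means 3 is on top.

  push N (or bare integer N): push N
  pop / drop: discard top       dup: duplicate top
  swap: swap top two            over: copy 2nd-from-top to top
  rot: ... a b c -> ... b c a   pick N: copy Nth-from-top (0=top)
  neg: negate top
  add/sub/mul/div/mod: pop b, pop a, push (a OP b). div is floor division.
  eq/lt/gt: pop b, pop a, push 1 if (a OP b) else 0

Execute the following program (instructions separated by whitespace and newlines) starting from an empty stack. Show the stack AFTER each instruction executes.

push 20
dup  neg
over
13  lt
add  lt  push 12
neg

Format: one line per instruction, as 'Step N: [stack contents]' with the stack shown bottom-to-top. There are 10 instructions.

Step 1: [20]
Step 2: [20, 20]
Step 3: [20, -20]
Step 4: [20, -20, 20]
Step 5: [20, -20, 20, 13]
Step 6: [20, -20, 0]
Step 7: [20, -20]
Step 8: [0]
Step 9: [0, 12]
Step 10: [0, -12]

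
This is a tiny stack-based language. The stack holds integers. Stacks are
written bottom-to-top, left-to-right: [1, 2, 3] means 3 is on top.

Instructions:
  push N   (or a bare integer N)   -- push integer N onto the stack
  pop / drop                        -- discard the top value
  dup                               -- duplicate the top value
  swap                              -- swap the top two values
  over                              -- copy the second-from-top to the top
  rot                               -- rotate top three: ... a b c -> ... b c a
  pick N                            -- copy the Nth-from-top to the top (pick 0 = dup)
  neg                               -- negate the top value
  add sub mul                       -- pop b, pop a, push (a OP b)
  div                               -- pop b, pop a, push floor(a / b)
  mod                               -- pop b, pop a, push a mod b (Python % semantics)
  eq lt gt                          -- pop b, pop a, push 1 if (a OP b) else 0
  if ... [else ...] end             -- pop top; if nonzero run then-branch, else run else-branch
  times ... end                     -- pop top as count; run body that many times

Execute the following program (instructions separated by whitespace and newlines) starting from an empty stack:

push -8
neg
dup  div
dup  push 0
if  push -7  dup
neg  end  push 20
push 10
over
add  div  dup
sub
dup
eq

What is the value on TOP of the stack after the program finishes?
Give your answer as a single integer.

Answer: 1

Derivation:
After 'push -8': [-8]
After 'neg': [8]
After 'dup': [8, 8]
After 'div': [1]
After 'dup': [1, 1]
After 'push 0': [1, 1, 0]
After 'if': [1, 1]
After 'push 20': [1, 1, 20]
After 'push 10': [1, 1, 20, 10]
After 'over': [1, 1, 20, 10, 20]
After 'add': [1, 1, 20, 30]
After 'div': [1, 1, 0]
After 'dup': [1, 1, 0, 0]
After 'sub': [1, 1, 0]
After 'dup': [1, 1, 0, 0]
After 'eq': [1, 1, 1]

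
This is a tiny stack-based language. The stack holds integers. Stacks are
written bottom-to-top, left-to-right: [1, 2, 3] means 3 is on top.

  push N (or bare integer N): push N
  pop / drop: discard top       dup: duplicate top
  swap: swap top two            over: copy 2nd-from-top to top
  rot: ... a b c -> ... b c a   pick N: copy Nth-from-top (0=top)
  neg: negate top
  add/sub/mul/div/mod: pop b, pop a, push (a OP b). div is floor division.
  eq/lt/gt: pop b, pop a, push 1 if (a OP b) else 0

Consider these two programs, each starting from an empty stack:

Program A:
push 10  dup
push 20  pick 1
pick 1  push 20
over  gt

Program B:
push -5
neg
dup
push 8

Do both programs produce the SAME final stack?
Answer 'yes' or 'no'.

Answer: no

Derivation:
Program A trace:
  After 'push 10': [10]
  After 'dup': [10, 10]
  After 'push 20': [10, 10, 20]
  After 'pick 1': [10, 10, 20, 10]
  After 'pick 1': [10, 10, 20, 10, 20]
  After 'push 20': [10, 10, 20, 10, 20, 20]
  After 'over': [10, 10, 20, 10, 20, 20, 20]
  After 'gt': [10, 10, 20, 10, 20, 0]
Program A final stack: [10, 10, 20, 10, 20, 0]

Program B trace:
  After 'push -5': [-5]
  After 'neg': [5]
  After 'dup': [5, 5]
  After 'push 8': [5, 5, 8]
Program B final stack: [5, 5, 8]
Same: no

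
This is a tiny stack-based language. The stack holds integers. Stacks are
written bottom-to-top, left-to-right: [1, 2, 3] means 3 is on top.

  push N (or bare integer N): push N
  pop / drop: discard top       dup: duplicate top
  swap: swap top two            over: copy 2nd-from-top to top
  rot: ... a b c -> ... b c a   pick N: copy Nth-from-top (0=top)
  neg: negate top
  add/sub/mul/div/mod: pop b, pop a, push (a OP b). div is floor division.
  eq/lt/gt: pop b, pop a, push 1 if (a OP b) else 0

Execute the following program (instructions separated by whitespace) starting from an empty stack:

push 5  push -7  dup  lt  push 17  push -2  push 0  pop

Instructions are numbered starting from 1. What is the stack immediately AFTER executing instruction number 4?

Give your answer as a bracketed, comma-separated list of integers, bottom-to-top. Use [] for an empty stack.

Step 1 ('push 5'): [5]
Step 2 ('push -7'): [5, -7]
Step 3 ('dup'): [5, -7, -7]
Step 4 ('lt'): [5, 0]

Answer: [5, 0]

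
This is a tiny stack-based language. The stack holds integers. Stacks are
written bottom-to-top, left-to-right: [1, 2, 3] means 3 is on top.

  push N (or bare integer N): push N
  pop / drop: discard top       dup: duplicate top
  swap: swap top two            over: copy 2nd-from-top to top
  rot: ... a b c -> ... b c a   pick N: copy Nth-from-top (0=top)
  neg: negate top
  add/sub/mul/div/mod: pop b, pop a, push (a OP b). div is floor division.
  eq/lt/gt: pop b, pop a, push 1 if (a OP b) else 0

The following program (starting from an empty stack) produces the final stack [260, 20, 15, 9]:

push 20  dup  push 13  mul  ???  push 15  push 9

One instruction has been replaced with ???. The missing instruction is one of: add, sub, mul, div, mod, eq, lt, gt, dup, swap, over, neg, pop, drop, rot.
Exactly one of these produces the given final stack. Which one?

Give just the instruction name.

Stack before ???: [20, 260]
Stack after ???:  [260, 20]
The instruction that transforms [20, 260] -> [260, 20] is: swap

Answer: swap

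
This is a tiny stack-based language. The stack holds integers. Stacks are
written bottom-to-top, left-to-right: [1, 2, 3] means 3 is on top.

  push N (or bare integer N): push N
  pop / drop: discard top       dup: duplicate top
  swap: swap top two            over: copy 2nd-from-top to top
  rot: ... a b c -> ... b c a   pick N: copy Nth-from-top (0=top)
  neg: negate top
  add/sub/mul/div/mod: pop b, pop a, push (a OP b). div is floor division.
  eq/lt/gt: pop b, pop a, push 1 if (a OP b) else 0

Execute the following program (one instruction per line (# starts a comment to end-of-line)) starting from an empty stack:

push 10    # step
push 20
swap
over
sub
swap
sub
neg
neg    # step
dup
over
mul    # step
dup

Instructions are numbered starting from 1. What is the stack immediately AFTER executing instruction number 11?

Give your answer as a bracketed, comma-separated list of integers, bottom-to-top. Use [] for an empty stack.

Answer: [-30, -30, -30]

Derivation:
Step 1 ('push 10'): [10]
Step 2 ('push 20'): [10, 20]
Step 3 ('swap'): [20, 10]
Step 4 ('over'): [20, 10, 20]
Step 5 ('sub'): [20, -10]
Step 6 ('swap'): [-10, 20]
Step 7 ('sub'): [-30]
Step 8 ('neg'): [30]
Step 9 ('neg'): [-30]
Step 10 ('dup'): [-30, -30]
Step 11 ('over'): [-30, -30, -30]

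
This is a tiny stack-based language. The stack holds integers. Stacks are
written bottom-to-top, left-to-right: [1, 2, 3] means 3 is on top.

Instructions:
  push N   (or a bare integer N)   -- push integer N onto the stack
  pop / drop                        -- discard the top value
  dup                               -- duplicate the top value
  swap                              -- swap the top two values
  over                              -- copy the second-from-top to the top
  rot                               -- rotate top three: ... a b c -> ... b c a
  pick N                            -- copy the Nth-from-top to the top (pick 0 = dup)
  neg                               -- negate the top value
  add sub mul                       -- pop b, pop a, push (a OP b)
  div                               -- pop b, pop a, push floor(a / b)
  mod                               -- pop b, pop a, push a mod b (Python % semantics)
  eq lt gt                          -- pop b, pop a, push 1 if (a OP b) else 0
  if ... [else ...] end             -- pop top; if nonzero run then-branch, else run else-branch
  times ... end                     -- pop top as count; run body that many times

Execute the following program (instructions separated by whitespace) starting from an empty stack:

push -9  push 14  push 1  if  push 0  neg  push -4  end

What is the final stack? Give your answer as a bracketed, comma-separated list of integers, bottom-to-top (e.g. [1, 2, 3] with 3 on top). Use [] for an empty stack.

Answer: [-9, 14, 0, -4]

Derivation:
After 'push -9': [-9]
After 'push 14': [-9, 14]
After 'push 1': [-9, 14, 1]
After 'if': [-9, 14]
After 'push 0': [-9, 14, 0]
After 'neg': [-9, 14, 0]
After 'push -4': [-9, 14, 0, -4]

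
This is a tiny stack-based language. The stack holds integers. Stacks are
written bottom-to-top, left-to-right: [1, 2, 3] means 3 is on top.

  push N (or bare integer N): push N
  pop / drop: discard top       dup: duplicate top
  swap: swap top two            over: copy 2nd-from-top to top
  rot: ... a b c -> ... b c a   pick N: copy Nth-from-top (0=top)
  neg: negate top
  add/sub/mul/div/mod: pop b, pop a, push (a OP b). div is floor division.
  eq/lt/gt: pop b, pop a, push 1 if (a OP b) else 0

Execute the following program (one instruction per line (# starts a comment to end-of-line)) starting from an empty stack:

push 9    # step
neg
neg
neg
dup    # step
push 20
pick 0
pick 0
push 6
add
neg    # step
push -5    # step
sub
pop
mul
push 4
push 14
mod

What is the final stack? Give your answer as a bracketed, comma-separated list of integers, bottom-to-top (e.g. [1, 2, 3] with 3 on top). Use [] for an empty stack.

After 'push 9': [9]
After 'neg': [-9]
After 'neg': [9]
After 'neg': [-9]
After 'dup': [-9, -9]
After 'push 20': [-9, -9, 20]
After 'pick 0': [-9, -9, 20, 20]
After 'pick 0': [-9, -9, 20, 20, 20]
After 'push 6': [-9, -9, 20, 20, 20, 6]
After 'add': [-9, -9, 20, 20, 26]
After 'neg': [-9, -9, 20, 20, -26]
After 'push -5': [-9, -9, 20, 20, -26, -5]
After 'sub': [-9, -9, 20, 20, -21]
After 'pop': [-9, -9, 20, 20]
After 'mul': [-9, -9, 400]
After 'push 4': [-9, -9, 400, 4]
After 'push 14': [-9, -9, 400, 4, 14]
After 'mod': [-9, -9, 400, 4]

Answer: [-9, -9, 400, 4]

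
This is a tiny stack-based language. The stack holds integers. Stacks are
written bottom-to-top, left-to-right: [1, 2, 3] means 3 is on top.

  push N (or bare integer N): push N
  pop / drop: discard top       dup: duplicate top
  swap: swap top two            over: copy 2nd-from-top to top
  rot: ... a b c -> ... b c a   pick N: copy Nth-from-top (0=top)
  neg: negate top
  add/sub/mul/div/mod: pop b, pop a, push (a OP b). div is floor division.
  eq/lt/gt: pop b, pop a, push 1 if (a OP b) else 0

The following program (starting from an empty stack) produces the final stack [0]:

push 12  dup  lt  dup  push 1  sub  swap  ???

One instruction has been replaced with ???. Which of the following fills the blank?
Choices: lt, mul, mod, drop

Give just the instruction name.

Answer: mul

Derivation:
Stack before ???: [-1, 0]
Stack after ???:  [0]
Checking each choice:
  lt: produces [1]
  mul: MATCH
  mod: modulo by zero
  drop: produces [-1]


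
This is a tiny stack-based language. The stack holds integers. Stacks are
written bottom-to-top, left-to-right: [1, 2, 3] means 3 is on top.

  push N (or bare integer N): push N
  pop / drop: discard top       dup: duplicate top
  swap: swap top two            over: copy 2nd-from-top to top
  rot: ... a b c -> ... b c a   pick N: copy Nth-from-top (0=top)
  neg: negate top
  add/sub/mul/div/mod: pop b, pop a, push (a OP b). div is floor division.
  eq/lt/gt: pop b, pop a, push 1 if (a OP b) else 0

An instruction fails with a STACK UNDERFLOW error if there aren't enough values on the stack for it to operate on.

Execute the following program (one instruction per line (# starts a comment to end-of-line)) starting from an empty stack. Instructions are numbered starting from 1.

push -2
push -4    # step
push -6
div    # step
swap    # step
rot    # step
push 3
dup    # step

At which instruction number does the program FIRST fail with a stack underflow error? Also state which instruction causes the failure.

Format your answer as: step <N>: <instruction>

Answer: step 6: rot

Derivation:
Step 1 ('push -2'): stack = [-2], depth = 1
Step 2 ('push -4'): stack = [-2, -4], depth = 2
Step 3 ('push -6'): stack = [-2, -4, -6], depth = 3
Step 4 ('div'): stack = [-2, 0], depth = 2
Step 5 ('swap'): stack = [0, -2], depth = 2
Step 6 ('rot'): needs 3 value(s) but depth is 2 — STACK UNDERFLOW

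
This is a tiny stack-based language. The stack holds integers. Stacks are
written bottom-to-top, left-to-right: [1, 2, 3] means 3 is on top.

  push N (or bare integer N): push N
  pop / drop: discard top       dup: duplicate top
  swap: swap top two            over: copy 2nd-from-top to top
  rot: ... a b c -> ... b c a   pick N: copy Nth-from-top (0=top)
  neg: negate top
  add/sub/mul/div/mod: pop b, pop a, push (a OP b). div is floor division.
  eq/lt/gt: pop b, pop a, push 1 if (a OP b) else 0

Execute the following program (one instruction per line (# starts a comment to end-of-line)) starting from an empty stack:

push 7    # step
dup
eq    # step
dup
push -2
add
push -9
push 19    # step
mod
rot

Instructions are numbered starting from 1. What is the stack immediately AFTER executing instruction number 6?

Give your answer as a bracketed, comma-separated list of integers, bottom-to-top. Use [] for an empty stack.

Answer: [1, -1]

Derivation:
Step 1 ('push 7'): [7]
Step 2 ('dup'): [7, 7]
Step 3 ('eq'): [1]
Step 4 ('dup'): [1, 1]
Step 5 ('push -2'): [1, 1, -2]
Step 6 ('add'): [1, -1]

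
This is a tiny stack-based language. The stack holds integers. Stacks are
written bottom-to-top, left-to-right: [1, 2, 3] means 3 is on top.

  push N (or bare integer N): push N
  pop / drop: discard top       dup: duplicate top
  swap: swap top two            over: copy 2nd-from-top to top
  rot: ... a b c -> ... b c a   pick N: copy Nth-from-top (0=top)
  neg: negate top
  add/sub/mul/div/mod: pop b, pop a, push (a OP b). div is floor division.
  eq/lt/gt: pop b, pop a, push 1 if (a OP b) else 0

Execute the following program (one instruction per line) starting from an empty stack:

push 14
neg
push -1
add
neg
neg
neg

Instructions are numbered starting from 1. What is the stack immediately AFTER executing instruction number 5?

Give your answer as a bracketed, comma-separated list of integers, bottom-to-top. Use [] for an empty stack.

Step 1 ('push 14'): [14]
Step 2 ('neg'): [-14]
Step 3 ('push -1'): [-14, -1]
Step 4 ('add'): [-15]
Step 5 ('neg'): [15]

Answer: [15]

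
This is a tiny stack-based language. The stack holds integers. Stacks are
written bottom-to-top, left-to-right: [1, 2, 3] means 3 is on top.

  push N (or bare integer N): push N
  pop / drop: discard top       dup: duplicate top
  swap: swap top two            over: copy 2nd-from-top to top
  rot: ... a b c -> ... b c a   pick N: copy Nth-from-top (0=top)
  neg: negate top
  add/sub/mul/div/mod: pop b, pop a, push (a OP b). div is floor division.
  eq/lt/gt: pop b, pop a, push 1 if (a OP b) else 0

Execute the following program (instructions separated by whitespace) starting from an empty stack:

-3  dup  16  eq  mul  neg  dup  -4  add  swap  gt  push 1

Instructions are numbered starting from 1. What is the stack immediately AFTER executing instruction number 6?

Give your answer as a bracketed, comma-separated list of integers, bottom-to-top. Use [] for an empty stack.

Answer: [0]

Derivation:
Step 1 ('-3'): [-3]
Step 2 ('dup'): [-3, -3]
Step 3 ('16'): [-3, -3, 16]
Step 4 ('eq'): [-3, 0]
Step 5 ('mul'): [0]
Step 6 ('neg'): [0]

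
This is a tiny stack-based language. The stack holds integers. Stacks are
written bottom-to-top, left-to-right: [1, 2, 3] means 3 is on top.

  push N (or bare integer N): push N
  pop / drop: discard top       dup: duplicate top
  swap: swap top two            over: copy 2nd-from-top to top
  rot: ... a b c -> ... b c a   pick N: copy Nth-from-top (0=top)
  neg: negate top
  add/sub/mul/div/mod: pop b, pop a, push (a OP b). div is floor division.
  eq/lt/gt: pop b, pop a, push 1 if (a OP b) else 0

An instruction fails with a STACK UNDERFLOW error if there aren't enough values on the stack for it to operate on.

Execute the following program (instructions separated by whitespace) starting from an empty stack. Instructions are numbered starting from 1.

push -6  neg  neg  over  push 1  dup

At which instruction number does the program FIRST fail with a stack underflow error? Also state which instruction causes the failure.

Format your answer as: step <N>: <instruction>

Answer: step 4: over

Derivation:
Step 1 ('push -6'): stack = [-6], depth = 1
Step 2 ('neg'): stack = [6], depth = 1
Step 3 ('neg'): stack = [-6], depth = 1
Step 4 ('over'): needs 2 value(s) but depth is 1 — STACK UNDERFLOW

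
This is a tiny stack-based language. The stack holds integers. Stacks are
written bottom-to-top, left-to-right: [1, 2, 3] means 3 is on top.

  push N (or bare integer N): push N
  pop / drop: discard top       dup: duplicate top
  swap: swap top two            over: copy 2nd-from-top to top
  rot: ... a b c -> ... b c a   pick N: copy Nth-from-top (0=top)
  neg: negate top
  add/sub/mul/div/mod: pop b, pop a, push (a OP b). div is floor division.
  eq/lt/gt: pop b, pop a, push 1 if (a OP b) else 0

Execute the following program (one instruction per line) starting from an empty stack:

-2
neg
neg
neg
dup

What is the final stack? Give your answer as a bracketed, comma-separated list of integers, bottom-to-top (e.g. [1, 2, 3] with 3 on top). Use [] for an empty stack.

Answer: [2, 2]

Derivation:
After 'push -2': [-2]
After 'neg': [2]
After 'neg': [-2]
After 'neg': [2]
After 'dup': [2, 2]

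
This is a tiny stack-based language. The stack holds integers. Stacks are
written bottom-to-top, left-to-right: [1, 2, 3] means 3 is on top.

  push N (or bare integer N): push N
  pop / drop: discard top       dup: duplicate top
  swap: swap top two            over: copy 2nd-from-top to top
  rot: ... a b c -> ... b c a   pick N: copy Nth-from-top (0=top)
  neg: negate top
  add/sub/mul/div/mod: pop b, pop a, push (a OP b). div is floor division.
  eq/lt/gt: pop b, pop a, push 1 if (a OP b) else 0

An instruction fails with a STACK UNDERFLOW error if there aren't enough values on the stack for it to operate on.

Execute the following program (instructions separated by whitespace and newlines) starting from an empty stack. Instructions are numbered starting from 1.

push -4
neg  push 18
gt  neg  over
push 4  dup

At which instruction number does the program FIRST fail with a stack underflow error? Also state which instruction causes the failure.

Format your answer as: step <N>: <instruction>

Step 1 ('push -4'): stack = [-4], depth = 1
Step 2 ('neg'): stack = [4], depth = 1
Step 3 ('push 18'): stack = [4, 18], depth = 2
Step 4 ('gt'): stack = [0], depth = 1
Step 5 ('neg'): stack = [0], depth = 1
Step 6 ('over'): needs 2 value(s) but depth is 1 — STACK UNDERFLOW

Answer: step 6: over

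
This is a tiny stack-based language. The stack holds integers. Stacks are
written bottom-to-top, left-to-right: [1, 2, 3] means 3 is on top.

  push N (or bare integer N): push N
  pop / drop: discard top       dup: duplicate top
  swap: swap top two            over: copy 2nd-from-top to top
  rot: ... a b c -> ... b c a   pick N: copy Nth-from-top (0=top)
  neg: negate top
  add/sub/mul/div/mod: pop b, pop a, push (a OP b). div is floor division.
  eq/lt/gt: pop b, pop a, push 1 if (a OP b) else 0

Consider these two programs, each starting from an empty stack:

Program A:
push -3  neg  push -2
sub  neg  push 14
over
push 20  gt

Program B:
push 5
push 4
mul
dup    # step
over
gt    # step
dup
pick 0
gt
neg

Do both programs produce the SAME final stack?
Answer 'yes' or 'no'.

Answer: no

Derivation:
Program A trace:
  After 'push -3': [-3]
  After 'neg': [3]
  After 'push -2': [3, -2]
  After 'sub': [5]
  After 'neg': [-5]
  After 'push 14': [-5, 14]
  After 'over': [-5, 14, -5]
  After 'push 20': [-5, 14, -5, 20]
  After 'gt': [-5, 14, 0]
Program A final stack: [-5, 14, 0]

Program B trace:
  After 'push 5': [5]
  After 'push 4': [5, 4]
  After 'mul': [20]
  After 'dup': [20, 20]
  After 'over': [20, 20, 20]
  After 'gt': [20, 0]
  After 'dup': [20, 0, 0]
  After 'pick 0': [20, 0, 0, 0]
  After 'gt': [20, 0, 0]
  After 'neg': [20, 0, 0]
Program B final stack: [20, 0, 0]
Same: no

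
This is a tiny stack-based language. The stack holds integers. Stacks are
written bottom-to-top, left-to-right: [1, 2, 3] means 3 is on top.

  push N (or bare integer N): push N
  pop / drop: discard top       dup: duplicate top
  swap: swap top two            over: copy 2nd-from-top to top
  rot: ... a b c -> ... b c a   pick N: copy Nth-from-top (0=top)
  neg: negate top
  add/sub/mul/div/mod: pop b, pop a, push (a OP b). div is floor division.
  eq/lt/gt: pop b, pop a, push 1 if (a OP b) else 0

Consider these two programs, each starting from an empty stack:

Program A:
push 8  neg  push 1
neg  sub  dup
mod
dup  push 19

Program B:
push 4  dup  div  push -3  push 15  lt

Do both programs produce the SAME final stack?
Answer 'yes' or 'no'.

Program A trace:
  After 'push 8': [8]
  After 'neg': [-8]
  After 'push 1': [-8, 1]
  After 'neg': [-8, -1]
  After 'sub': [-7]
  After 'dup': [-7, -7]
  After 'mod': [0]
  After 'dup': [0, 0]
  After 'push 19': [0, 0, 19]
Program A final stack: [0, 0, 19]

Program B trace:
  After 'push 4': [4]
  After 'dup': [4, 4]
  After 'div': [1]
  After 'push -3': [1, -3]
  After 'push 15': [1, -3, 15]
  After 'lt': [1, 1]
Program B final stack: [1, 1]
Same: no

Answer: no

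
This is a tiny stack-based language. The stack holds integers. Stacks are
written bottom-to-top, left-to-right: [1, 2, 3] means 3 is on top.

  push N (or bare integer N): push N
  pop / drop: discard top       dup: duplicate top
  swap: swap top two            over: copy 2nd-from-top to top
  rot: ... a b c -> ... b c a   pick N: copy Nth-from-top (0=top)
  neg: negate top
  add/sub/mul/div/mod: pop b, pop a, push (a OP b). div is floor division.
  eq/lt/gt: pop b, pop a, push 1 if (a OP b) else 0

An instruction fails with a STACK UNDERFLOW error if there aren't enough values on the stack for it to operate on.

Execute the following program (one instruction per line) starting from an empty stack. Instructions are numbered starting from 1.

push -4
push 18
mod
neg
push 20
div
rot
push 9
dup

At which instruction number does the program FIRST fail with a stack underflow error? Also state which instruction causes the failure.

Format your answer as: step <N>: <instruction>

Answer: step 7: rot

Derivation:
Step 1 ('push -4'): stack = [-4], depth = 1
Step 2 ('push 18'): stack = [-4, 18], depth = 2
Step 3 ('mod'): stack = [14], depth = 1
Step 4 ('neg'): stack = [-14], depth = 1
Step 5 ('push 20'): stack = [-14, 20], depth = 2
Step 6 ('div'): stack = [-1], depth = 1
Step 7 ('rot'): needs 3 value(s) but depth is 1 — STACK UNDERFLOW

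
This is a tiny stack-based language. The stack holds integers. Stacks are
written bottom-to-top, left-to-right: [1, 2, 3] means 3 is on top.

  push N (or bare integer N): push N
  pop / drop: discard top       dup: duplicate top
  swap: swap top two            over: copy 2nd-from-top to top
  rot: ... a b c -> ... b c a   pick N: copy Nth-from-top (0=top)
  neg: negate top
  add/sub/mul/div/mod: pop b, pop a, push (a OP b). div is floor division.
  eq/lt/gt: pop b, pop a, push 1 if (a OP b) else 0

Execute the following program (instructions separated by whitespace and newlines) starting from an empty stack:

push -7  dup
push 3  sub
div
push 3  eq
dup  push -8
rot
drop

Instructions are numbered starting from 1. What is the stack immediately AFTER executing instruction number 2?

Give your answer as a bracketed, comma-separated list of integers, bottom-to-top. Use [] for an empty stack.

Answer: [-7, -7]

Derivation:
Step 1 ('push -7'): [-7]
Step 2 ('dup'): [-7, -7]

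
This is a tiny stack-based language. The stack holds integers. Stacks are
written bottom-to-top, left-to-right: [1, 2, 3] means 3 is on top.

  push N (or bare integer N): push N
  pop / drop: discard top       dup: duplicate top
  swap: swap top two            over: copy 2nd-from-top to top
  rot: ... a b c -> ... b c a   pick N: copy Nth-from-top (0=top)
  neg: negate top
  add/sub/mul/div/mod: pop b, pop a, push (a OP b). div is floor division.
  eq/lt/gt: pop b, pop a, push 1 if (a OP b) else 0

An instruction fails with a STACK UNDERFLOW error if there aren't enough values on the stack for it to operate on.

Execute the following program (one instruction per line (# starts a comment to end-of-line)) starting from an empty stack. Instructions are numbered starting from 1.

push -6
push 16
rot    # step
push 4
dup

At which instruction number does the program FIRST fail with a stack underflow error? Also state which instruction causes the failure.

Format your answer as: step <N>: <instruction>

Answer: step 3: rot

Derivation:
Step 1 ('push -6'): stack = [-6], depth = 1
Step 2 ('push 16'): stack = [-6, 16], depth = 2
Step 3 ('rot'): needs 3 value(s) but depth is 2 — STACK UNDERFLOW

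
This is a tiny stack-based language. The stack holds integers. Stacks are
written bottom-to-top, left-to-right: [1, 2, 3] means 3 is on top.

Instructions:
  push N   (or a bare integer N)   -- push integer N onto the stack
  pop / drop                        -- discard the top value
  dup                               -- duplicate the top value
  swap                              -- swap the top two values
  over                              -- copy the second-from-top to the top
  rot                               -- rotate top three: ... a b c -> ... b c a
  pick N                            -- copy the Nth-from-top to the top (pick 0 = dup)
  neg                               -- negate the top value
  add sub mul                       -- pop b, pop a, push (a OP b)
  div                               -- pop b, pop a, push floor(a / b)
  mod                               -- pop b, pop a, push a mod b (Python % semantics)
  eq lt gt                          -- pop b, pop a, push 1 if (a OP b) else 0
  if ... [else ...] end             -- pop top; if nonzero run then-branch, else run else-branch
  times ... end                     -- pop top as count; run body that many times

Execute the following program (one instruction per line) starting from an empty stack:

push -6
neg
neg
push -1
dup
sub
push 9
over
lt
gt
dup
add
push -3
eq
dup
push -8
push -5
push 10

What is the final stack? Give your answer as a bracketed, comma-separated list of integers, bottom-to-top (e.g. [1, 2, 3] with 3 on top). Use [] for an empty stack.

Answer: [-6, 0, 0, -8, -5, 10]

Derivation:
After 'push -6': [-6]
After 'neg': [6]
After 'neg': [-6]
After 'push -1': [-6, -1]
After 'dup': [-6, -1, -1]
After 'sub': [-6, 0]
After 'push 9': [-6, 0, 9]
After 'over': [-6, 0, 9, 0]
After 'lt': [-6, 0, 0]
After 'gt': [-6, 0]
After 'dup': [-6, 0, 0]
After 'add': [-6, 0]
After 'push -3': [-6, 0, -3]
After 'eq': [-6, 0]
After 'dup': [-6, 0, 0]
After 'push -8': [-6, 0, 0, -8]
After 'push -5': [-6, 0, 0, -8, -5]
After 'push 10': [-6, 0, 0, -8, -5, 10]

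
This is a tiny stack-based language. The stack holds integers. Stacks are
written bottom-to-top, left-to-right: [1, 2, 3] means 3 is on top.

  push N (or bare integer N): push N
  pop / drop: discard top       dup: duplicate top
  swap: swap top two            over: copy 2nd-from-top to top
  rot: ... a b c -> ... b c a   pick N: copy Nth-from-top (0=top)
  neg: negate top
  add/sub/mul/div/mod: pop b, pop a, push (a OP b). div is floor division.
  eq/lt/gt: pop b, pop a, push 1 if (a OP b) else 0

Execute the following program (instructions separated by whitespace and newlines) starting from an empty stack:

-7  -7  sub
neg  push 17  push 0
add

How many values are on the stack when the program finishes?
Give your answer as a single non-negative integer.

Answer: 2

Derivation:
After 'push -7': stack = [-7] (depth 1)
After 'push -7': stack = [-7, -7] (depth 2)
After 'sub': stack = [0] (depth 1)
After 'neg': stack = [0] (depth 1)
After 'push 17': stack = [0, 17] (depth 2)
After 'push 0': stack = [0, 17, 0] (depth 3)
After 'add': stack = [0, 17] (depth 2)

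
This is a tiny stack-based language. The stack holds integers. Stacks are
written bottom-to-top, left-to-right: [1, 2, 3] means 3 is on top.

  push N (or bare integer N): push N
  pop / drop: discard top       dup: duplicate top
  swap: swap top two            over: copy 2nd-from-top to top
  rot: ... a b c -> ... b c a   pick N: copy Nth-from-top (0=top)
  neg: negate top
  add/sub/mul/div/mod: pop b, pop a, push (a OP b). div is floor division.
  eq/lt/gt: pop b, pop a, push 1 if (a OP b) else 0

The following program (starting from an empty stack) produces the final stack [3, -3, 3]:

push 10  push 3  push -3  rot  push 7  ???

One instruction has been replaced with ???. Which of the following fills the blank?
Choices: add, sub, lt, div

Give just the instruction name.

Answer: sub

Derivation:
Stack before ???: [3, -3, 10, 7]
Stack after ???:  [3, -3, 3]
Checking each choice:
  add: produces [3, -3, 17]
  sub: MATCH
  lt: produces [3, -3, 0]
  div: produces [3, -3, 1]


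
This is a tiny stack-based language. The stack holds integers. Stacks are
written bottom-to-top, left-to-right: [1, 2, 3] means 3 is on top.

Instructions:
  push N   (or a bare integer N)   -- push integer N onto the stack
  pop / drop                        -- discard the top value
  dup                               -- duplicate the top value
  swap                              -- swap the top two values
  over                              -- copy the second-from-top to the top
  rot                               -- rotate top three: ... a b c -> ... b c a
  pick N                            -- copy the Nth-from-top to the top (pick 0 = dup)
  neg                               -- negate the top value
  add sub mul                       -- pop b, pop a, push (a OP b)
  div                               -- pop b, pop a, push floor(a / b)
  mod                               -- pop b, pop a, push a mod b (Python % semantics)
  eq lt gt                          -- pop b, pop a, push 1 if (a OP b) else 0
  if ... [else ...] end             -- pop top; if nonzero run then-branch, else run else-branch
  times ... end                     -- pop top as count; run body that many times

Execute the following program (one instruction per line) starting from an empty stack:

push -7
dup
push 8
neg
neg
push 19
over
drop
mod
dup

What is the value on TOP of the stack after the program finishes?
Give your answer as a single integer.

Answer: 8

Derivation:
After 'push -7': [-7]
After 'dup': [-7, -7]
After 'push 8': [-7, -7, 8]
After 'neg': [-7, -7, -8]
After 'neg': [-7, -7, 8]
After 'push 19': [-7, -7, 8, 19]
After 'over': [-7, -7, 8, 19, 8]
After 'drop': [-7, -7, 8, 19]
After 'mod': [-7, -7, 8]
After 'dup': [-7, -7, 8, 8]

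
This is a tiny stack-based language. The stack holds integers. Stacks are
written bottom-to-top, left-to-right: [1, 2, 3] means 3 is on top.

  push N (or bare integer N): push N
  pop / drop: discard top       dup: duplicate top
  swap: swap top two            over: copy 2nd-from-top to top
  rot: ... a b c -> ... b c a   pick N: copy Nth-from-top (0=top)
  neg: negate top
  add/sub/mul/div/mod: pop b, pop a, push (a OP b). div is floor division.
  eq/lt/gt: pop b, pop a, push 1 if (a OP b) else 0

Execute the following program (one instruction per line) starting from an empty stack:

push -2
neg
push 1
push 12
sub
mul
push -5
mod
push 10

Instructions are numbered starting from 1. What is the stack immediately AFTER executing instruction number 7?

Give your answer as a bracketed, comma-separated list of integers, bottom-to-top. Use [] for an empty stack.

Step 1 ('push -2'): [-2]
Step 2 ('neg'): [2]
Step 3 ('push 1'): [2, 1]
Step 4 ('push 12'): [2, 1, 12]
Step 5 ('sub'): [2, -11]
Step 6 ('mul'): [-22]
Step 7 ('push -5'): [-22, -5]

Answer: [-22, -5]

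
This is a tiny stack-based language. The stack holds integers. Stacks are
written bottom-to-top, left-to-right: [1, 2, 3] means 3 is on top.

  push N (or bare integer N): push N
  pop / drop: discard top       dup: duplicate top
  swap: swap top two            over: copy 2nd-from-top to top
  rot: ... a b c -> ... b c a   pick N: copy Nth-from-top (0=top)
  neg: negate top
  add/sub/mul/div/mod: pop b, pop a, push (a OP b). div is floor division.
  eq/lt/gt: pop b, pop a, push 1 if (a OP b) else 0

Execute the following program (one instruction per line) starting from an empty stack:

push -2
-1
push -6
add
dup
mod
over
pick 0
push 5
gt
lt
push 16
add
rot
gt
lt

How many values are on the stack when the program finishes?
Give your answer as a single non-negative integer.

Answer: 1

Derivation:
After 'push -2': stack = [-2] (depth 1)
After 'push -1': stack = [-2, -1] (depth 2)
After 'push -6': stack = [-2, -1, -6] (depth 3)
After 'add': stack = [-2, -7] (depth 2)
After 'dup': stack = [-2, -7, -7] (depth 3)
After 'mod': stack = [-2, 0] (depth 2)
After 'over': stack = [-2, 0, -2] (depth 3)
After 'pick 0': stack = [-2, 0, -2, -2] (depth 4)
After 'push 5': stack = [-2, 0, -2, -2, 5] (depth 5)
After 'gt': stack = [-2, 0, -2, 0] (depth 4)
After 'lt': stack = [-2, 0, 1] (depth 3)
After 'push 16': stack = [-2, 0, 1, 16] (depth 4)
After 'add': stack = [-2, 0, 17] (depth 3)
After 'rot': stack = [0, 17, -2] (depth 3)
After 'gt': stack = [0, 1] (depth 2)
After 'lt': stack = [1] (depth 1)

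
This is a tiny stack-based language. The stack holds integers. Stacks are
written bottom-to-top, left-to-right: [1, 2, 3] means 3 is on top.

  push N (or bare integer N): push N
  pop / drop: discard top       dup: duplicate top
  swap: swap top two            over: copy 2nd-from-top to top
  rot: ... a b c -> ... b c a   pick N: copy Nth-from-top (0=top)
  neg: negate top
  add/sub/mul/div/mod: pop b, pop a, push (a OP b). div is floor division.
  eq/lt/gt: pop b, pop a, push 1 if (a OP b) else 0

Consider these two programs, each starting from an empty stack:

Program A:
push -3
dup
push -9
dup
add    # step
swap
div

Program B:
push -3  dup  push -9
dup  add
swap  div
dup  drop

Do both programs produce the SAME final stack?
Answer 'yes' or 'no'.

Answer: yes

Derivation:
Program A trace:
  After 'push -3': [-3]
  After 'dup': [-3, -3]
  After 'push -9': [-3, -3, -9]
  After 'dup': [-3, -3, -9, -9]
  After 'add': [-3, -3, -18]
  After 'swap': [-3, -18, -3]
  After 'div': [-3, 6]
Program A final stack: [-3, 6]

Program B trace:
  After 'push -3': [-3]
  After 'dup': [-3, -3]
  After 'push -9': [-3, -3, -9]
  After 'dup': [-3, -3, -9, -9]
  After 'add': [-3, -3, -18]
  After 'swap': [-3, -18, -3]
  After 'div': [-3, 6]
  After 'dup': [-3, 6, 6]
  After 'drop': [-3, 6]
Program B final stack: [-3, 6]
Same: yes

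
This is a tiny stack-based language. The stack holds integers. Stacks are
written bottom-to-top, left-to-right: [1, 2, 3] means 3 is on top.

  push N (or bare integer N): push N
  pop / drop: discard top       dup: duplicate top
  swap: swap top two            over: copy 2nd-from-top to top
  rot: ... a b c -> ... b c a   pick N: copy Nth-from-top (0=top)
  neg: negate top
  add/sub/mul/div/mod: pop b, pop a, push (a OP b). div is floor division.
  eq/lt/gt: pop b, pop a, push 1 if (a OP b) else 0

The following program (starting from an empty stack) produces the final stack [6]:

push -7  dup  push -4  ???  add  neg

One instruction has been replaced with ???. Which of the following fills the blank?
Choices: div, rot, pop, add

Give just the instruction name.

Stack before ???: [-7, -7, -4]
Stack after ???:  [-7, 1]
Checking each choice:
  div: MATCH
  rot: produces [-7, 11]
  pop: produces [14]
  add: produces [18]


Answer: div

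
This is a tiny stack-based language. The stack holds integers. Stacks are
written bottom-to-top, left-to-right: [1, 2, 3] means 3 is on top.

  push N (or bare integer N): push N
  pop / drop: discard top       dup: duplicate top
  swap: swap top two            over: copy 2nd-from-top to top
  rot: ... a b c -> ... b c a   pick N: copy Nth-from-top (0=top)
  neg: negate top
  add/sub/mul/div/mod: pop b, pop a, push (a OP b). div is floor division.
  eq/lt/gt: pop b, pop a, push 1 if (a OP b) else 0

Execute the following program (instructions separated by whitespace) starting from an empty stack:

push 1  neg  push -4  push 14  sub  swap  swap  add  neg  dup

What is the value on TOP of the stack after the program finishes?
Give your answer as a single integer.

Answer: 19

Derivation:
After 'push 1': [1]
After 'neg': [-1]
After 'push -4': [-1, -4]
After 'push 14': [-1, -4, 14]
After 'sub': [-1, -18]
After 'swap': [-18, -1]
After 'swap': [-1, -18]
After 'add': [-19]
After 'neg': [19]
After 'dup': [19, 19]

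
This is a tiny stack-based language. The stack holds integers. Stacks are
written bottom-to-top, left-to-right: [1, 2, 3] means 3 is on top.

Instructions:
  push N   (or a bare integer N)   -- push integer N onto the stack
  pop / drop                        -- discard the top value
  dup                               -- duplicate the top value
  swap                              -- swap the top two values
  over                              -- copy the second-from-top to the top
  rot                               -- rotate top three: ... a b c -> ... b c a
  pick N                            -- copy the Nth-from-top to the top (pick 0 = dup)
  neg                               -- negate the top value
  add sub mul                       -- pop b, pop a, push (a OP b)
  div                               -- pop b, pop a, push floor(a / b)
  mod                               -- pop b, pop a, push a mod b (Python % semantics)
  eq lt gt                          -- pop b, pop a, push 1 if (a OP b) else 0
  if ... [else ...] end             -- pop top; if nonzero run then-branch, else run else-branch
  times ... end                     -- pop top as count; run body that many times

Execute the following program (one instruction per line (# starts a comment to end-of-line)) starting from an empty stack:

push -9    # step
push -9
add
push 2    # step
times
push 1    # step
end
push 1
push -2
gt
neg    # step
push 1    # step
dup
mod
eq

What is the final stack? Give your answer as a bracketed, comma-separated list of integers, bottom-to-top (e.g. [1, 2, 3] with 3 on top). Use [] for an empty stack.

After 'push -9': [-9]
After 'push -9': [-9, -9]
After 'add': [-18]
After 'push 2': [-18, 2]
After 'times': [-18]
After 'push 1': [-18, 1]
After 'push 1': [-18, 1, 1]
After 'push 1': [-18, 1, 1, 1]
After 'push -2': [-18, 1, 1, 1, -2]
After 'gt': [-18, 1, 1, 1]
After 'neg': [-18, 1, 1, -1]
After 'push 1': [-18, 1, 1, -1, 1]
After 'dup': [-18, 1, 1, -1, 1, 1]
After 'mod': [-18, 1, 1, -1, 0]
After 'eq': [-18, 1, 1, 0]

Answer: [-18, 1, 1, 0]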